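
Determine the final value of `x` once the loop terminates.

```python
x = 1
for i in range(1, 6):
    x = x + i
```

Let's trace through this code step by step.

Initialize: x = 1
Entering loop: for i in range(1, 6):
After iteration 1: i = 1, x = 2
After iteration 2: i = 2, x = 4
After iteration 3: i = 3, x = 7
After iteration 4: i = 4, x = 11
After iteration 5: i = 5, x = 16
Loop ends.

Final answer: 16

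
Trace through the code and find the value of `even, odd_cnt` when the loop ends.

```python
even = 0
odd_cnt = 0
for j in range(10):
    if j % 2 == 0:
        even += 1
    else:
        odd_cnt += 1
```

Let's trace through this code step by step.

Initialize: even = 0
Initialize: odd_cnt = 0
Entering loop: for j in range(10):
After iteration 1: j = 0, even = 1, odd_cnt = 0
After iteration 2: j = 1, even = 1, odd_cnt = 1
After iteration 3: j = 2, even = 2, odd_cnt = 1
After iteration 4: j = 3, even = 2, odd_cnt = 2
After iteration 5: j = 4, even = 3, odd_cnt = 2
After iteration 6: j = 5, even = 3, odd_cnt = 3
After iteration 7: j = 6, even = 4, odd_cnt = 3
After iteration 8: j = 7, even = 4, odd_cnt = 4
After iteration 9: j = 8, even = 5, odd_cnt = 4
After iteration 10: j = 9, even = 5, odd_cnt = 5
Loop ends.

Final answer: 5, 5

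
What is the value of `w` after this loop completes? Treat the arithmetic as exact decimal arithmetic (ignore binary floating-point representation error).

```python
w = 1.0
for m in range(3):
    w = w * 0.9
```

Let's trace through this code step by step.

Initialize: w = 1.0
Entering loop: for m in range(3):
After iteration 1: m = 0, w = 0.9
After iteration 2: m = 1, w = 0.81
After iteration 3: m = 2, w = 0.729
Loop ends.

Final answer: 0.729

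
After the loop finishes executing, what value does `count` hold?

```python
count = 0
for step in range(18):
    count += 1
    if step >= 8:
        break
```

Let's trace through this code step by step.

Initialize: count = 0
Entering loop: for step in range(18):
After iteration 1: step = 0, count = 1
After iteration 2: step = 1, count = 2
After iteration 3: step = 2, count = 3
After iteration 4: step = 3, count = 4
After iteration 5: step = 4, count = 5
After iteration 6: step = 5, count = 6
After iteration 7: step = 6, count = 7
After iteration 8: step = 7, count = 8
After iteration 9: step = 8, count = 9
Loop ends.

Final answer: 9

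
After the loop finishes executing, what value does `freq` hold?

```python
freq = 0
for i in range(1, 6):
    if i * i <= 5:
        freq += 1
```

Let's trace through this code step by step.

Initialize: freq = 0
Entering loop: for i in range(1, 6):
After iteration 1: i = 1, freq = 1
After iteration 2: i = 2, freq = 2
After iteration 3: i = 3, freq = 2
After iteration 4: i = 4, freq = 2
After iteration 5: i = 5, freq = 2
Loop ends.

Final answer: 2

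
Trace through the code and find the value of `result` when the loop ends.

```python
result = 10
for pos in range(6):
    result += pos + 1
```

Let's trace through this code step by step.

Initialize: result = 10
Entering loop: for pos in range(6):
After iteration 1: pos = 0, result = 11
After iteration 2: pos = 1, result = 13
After iteration 3: pos = 2, result = 16
After iteration 4: pos = 3, result = 20
After iteration 5: pos = 4, result = 25
After iteration 6: pos = 5, result = 31
Loop ends.

Final answer: 31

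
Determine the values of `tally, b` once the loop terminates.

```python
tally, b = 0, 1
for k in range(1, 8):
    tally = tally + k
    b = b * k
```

Let's trace through this code step by step.

Initialize: tally = 0
Initialize: b = 1
Entering loop: for k in range(1, 8):
After iteration 1: k = 1, tally = 1, b = 1
After iteration 2: k = 2, tally = 3, b = 2
After iteration 3: k = 3, tally = 6, b = 6
After iteration 4: k = 4, tally = 10, b = 24
After iteration 5: k = 5, tally = 15, b = 120
After iteration 6: k = 6, tally = 21, b = 720
After iteration 7: k = 7, tally = 28, b = 5040
Loop ends.

Final answer: 28, 5040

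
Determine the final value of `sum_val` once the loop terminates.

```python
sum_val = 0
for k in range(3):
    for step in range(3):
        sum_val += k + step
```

Let's trace through this code step by step.

Initialize: sum_val = 0
Entering loop: for k in range(3):
After iteration 1: k = 0, sum_val = 3
After iteration 2: k = 1, sum_val = 9
After iteration 3: k = 2, sum_val = 18
Loop ends.

Final answer: 18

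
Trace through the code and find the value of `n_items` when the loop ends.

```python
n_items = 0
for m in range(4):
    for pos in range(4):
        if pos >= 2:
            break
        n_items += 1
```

Let's trace through this code step by step.

Initialize: n_items = 0
Entering loop: for m in range(4):
After iteration 1: m = 0, n_items = 2
After iteration 2: m = 1, n_items = 4
After iteration 3: m = 2, n_items = 6
After iteration 4: m = 3, n_items = 8
Loop ends.

Final answer: 8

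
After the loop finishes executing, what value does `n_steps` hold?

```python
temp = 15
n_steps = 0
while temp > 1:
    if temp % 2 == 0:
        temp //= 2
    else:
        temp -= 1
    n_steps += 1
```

Let's trace through this code step by step.

Initialize: temp = 15
Initialize: n_steps = 0
Entering loop: while temp > 1:
After iteration 1: temp = 14, n_steps = 1
After iteration 2: temp = 7, n_steps = 2
After iteration 3: temp = 6, n_steps = 3
After iteration 4: temp = 3, n_steps = 4
After iteration 5: temp = 2, n_steps = 5
After iteration 6: temp = 1, n_steps = 6
Loop ends.

Final answer: 6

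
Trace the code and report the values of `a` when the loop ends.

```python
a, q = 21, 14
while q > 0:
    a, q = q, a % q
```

Let's trace through this code step by step.

Initialize: a = 21
Initialize: q = 14
Entering loop: while q > 0:
After iteration 1: a = 14, q = 7
After iteration 2: a = 7, q = 0
Loop ends.

Final answer: 7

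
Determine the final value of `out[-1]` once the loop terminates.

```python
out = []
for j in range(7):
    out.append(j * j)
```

Let's trace through this code step by step.

Initialize: out = []
Entering loop: for j in range(7):
After iteration 1: j = 0, out = [0]
After iteration 2: j = 1, out = [0, 1]
After iteration 3: j = 2, out = [0, 1, 4]
After iteration 4: j = 3, out = [0, 1, 4, 9]
After iteration 5: j = 4, out = [0, 1, 4, 9, 16]
After iteration 6: j = 5, out = [0, 1, 4, 9, 16, 25]
After iteration 7: j = 6, out = [0, 1, 4, 9, 16, 25, 36]
Loop ends.
out[-1] = 36

Final answer: 36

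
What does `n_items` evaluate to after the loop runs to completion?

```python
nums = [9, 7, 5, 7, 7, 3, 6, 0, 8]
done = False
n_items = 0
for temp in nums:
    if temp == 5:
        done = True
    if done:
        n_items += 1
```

Let's trace through this code step by step.

Initialize: nums = [9, 7, 5, 7, 7, 3, 6, 0, 8]
Initialize: done = False
Initialize: n_items = 0
Entering loop: for temp in nums:
After iteration 1: temp = 9, done = False, n_items = 0
After iteration 2: temp = 7, done = False, n_items = 0
After iteration 3: temp = 5, done = True, n_items = 1
After iteration 4: temp = 7, done = True, n_items = 2
After iteration 5: temp = 7, done = True, n_items = 3
After iteration 6: temp = 3, done = True, n_items = 4
After iteration 7: temp = 6, done = True, n_items = 5
After iteration 8: temp = 0, done = True, n_items = 6
After iteration 9: temp = 8, done = True, n_items = 7
Loop ends.

Final answer: 7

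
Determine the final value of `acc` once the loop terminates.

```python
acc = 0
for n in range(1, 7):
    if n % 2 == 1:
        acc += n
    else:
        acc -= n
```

Let's trace through this code step by step.

Initialize: acc = 0
Entering loop: for n in range(1, 7):
After iteration 1: n = 1, acc = 1
After iteration 2: n = 2, acc = -1
After iteration 3: n = 3, acc = 2
After iteration 4: n = 4, acc = -2
After iteration 5: n = 5, acc = 3
After iteration 6: n = 6, acc = -3
Loop ends.

Final answer: -3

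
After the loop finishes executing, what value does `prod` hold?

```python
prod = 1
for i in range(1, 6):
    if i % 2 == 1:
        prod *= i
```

Let's trace through this code step by step.

Initialize: prod = 1
Entering loop: for i in range(1, 6):
After iteration 1: i = 1, prod = 1
After iteration 2: i = 2, prod = 1
After iteration 3: i = 3, prod = 3
After iteration 4: i = 4, prod = 3
After iteration 5: i = 5, prod = 15
Loop ends.

Final answer: 15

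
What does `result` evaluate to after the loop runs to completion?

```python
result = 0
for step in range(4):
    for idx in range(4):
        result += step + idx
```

Let's trace through this code step by step.

Initialize: result = 0
Entering loop: for step in range(4):
After iteration 1: step = 0, result = 6
After iteration 2: step = 1, result = 16
After iteration 3: step = 2, result = 30
After iteration 4: step = 3, result = 48
Loop ends.

Final answer: 48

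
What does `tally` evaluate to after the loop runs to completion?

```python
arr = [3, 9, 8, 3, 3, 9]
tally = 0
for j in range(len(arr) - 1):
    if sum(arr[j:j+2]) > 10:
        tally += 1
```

Let's trace through this code step by step.

Initialize: arr = [3, 9, 8, 3, 3, 9]
Initialize: tally = 0
Entering loop: for j in range(len(arr) - 1):
After iteration 1: j = 0, tally = 1
After iteration 2: j = 1, tally = 2
After iteration 3: j = 2, tally = 3
After iteration 4: j = 3, tally = 3
After iteration 5: j = 4, tally = 4
Loop ends.

Final answer: 4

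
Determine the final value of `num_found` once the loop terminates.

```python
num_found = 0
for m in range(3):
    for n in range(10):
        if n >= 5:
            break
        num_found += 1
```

Let's trace through this code step by step.

Initialize: num_found = 0
Entering loop: for m in range(3):
After iteration 1: m = 0, num_found = 5
After iteration 2: m = 1, num_found = 10
After iteration 3: m = 2, num_found = 15
Loop ends.

Final answer: 15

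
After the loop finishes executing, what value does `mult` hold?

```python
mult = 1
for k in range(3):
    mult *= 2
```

Let's trace through this code step by step.

Initialize: mult = 1
Entering loop: for k in range(3):
After iteration 1: k = 0, mult = 2
After iteration 2: k = 1, mult = 4
After iteration 3: k = 2, mult = 8
Loop ends.

Final answer: 8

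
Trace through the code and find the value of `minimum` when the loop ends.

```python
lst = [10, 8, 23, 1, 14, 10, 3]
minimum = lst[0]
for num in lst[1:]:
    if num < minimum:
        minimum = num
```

Let's trace through this code step by step.

Initialize: lst = [10, 8, 23, 1, 14, 10, 3]
Initialize: minimum = 10
Entering loop: for num in lst[1:]:
After iteration 1: num = 8, minimum = 8
After iteration 2: num = 23, minimum = 8
After iteration 3: num = 1, minimum = 1
After iteration 4: num = 14, minimum = 1
After iteration 5: num = 10, minimum = 1
After iteration 6: num = 3, minimum = 1
Loop ends.

Final answer: 1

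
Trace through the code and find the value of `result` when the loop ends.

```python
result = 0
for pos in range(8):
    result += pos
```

Let's trace through this code step by step.

Initialize: result = 0
Entering loop: for pos in range(8):
After iteration 1: pos = 0, result = 0
After iteration 2: pos = 1, result = 1
After iteration 3: pos = 2, result = 3
After iteration 4: pos = 3, result = 6
After iteration 5: pos = 4, result = 10
After iteration 6: pos = 5, result = 15
After iteration 7: pos = 6, result = 21
After iteration 8: pos = 7, result = 28
Loop ends.

Final answer: 28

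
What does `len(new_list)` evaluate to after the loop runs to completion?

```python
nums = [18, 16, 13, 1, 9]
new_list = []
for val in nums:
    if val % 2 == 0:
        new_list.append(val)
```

Let's trace through this code step by step.

Initialize: nums = [18, 16, 13, 1, 9]
Initialize: new_list = []
Entering loop: for val in nums:
After iteration 1: val = 18, new_list = [18]
After iteration 2: val = 16, new_list = [18, 16]
After iteration 3: val = 13, new_list = [18, 16]
After iteration 4: val = 1, new_list = [18, 16]
After iteration 5: val = 9, new_list = [18, 16]
Loop ends.
len(new_list) = 2

Final answer: 2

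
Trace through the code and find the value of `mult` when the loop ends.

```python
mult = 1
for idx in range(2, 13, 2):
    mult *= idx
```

Let's trace through this code step by step.

Initialize: mult = 1
Entering loop: for idx in range(2, 13, 2):
After iteration 1: idx = 2, mult = 2
After iteration 2: idx = 4, mult = 8
After iteration 3: idx = 6, mult = 48
After iteration 4: idx = 8, mult = 384
After iteration 5: idx = 10, mult = 3840
After iteration 6: idx = 12, mult = 46080
Loop ends.

Final answer: 46080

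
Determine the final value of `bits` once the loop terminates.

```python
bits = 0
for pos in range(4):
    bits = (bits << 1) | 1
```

Let's trace through this code step by step.

Initialize: bits = 0
Entering loop: for pos in range(4):
After iteration 1: pos = 0, bits = 1
After iteration 2: pos = 1, bits = 3
After iteration 3: pos = 2, bits = 7
After iteration 4: pos = 3, bits = 15
Loop ends.

Final answer: 15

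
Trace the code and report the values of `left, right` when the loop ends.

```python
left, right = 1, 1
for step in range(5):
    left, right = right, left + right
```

Let's trace through this code step by step.

Initialize: left = 1
Initialize: right = 1
Entering loop: for step in range(5):
After iteration 1: step = 0, left = 1, right = 2
After iteration 2: step = 1, left = 2, right = 3
After iteration 3: step = 2, left = 3, right = 5
After iteration 4: step = 3, left = 5, right = 8
After iteration 5: step = 4, left = 8, right = 13
Loop ends.

Final answer: 8, 13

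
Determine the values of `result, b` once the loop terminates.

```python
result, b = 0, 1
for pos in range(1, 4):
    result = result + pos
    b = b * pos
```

Let's trace through this code step by step.

Initialize: result = 0
Initialize: b = 1
Entering loop: for pos in range(1, 4):
After iteration 1: pos = 1, result = 1, b = 1
After iteration 2: pos = 2, result = 3, b = 2
After iteration 3: pos = 3, result = 6, b = 6
Loop ends.

Final answer: 6, 6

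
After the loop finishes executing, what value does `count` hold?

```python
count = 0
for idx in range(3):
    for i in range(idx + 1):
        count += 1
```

Let's trace through this code step by step.

Initialize: count = 0
Entering loop: for idx in range(3):
After iteration 1: idx = 0, count = 1, i = 0
After iteration 2: idx = 1, count = 3, i = 1
After iteration 3: idx = 2, count = 6, i = 2
Loop ends.

Final answer: 6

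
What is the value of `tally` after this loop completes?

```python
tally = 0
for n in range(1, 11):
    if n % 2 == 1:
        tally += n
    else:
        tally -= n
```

Let's trace through this code step by step.

Initialize: tally = 0
Entering loop: for n in range(1, 11):
After iteration 1: n = 1, tally = 1
After iteration 2: n = 2, tally = -1
After iteration 3: n = 3, tally = 2
After iteration 4: n = 4, tally = -2
After iteration 5: n = 5, tally = 3
After iteration 6: n = 6, tally = -3
After iteration 7: n = 7, tally = 4
After iteration 8: n = 8, tally = -4
After iteration 9: n = 9, tally = 5
After iteration 10: n = 10, tally = -5
Loop ends.

Final answer: -5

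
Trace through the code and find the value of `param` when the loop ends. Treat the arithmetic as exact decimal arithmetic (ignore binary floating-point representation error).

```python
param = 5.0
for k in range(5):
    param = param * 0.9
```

Let's trace through this code step by step.

Initialize: param = 5.0
Entering loop: for k in range(5):
After iteration 1: k = 0, param = 4.5
After iteration 2: k = 1, param = 4.05
After iteration 3: k = 2, param = 3.645
After iteration 4: k = 3, param = 3.2805
After iteration 5: k = 4, param = 2.95245
Loop ends.

Final answer: 2.95245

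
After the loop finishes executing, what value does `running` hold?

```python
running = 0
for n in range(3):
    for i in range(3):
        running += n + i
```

Let's trace through this code step by step.

Initialize: running = 0
Entering loop: for n in range(3):
After iteration 1: n = 0, running = 3
After iteration 2: n = 1, running = 9
After iteration 3: n = 2, running = 18
Loop ends.

Final answer: 18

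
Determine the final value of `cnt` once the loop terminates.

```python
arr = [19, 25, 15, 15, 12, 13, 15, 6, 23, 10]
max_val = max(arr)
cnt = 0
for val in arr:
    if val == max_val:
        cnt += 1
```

Let's trace through this code step by step.

Initialize: arr = [19, 25, 15, 15, 12, 13, 15, 6, 23, 10]
Initialize: max_val = 25
Initialize: cnt = 0
Entering loop: for val in arr:
After iteration 1: val = 19, cnt = 0
After iteration 2: val = 25, cnt = 1
After iteration 3: val = 15, cnt = 1
After iteration 4: val = 15, cnt = 1
After iteration 5: val = 12, cnt = 1
After iteration 6: val = 13, cnt = 1
After iteration 7: val = 15, cnt = 1
After iteration 8: val = 6, cnt = 1
After iteration 9: val = 23, cnt = 1
After iteration 10: val = 10, cnt = 1
Loop ends.

Final answer: 1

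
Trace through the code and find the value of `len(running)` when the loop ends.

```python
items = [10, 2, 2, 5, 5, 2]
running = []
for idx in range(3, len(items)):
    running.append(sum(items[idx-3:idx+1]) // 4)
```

Let's trace through this code step by step.

Initialize: items = [10, 2, 2, 5, 5, 2]
Initialize: running = []
Entering loop: for idx in range(3, len(items)):
After iteration 1: idx = 3, running = [4]
After iteration 2: idx = 4, running = [4, 3]
After iteration 3: idx = 5, running = [4, 3, 3]
Loop ends.
len(running) = 3

Final answer: 3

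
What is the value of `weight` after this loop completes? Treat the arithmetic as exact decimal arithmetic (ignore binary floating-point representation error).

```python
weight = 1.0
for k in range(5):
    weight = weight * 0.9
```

Let's trace through this code step by step.

Initialize: weight = 1.0
Entering loop: for k in range(5):
After iteration 1: k = 0, weight = 0.9
After iteration 2: k = 1, weight = 0.81
After iteration 3: k = 2, weight = 0.729
After iteration 4: k = 3, weight = 0.6561
After iteration 5: k = 4, weight = 0.59049
Loop ends.

Final answer: 0.59049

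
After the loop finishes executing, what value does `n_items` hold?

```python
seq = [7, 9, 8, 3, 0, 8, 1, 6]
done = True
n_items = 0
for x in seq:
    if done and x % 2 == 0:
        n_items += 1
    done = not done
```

Let's trace through this code step by step.

Initialize: seq = [7, 9, 8, 3, 0, 8, 1, 6]
Initialize: done = True
Initialize: n_items = 0
Entering loop: for x in seq:
After iteration 1: x = 7, done = False, n_items = 0
After iteration 2: x = 9, done = True, n_items = 0
After iteration 3: x = 8, done = False, n_items = 1
After iteration 4: x = 3, done = True, n_items = 1
After iteration 5: x = 0, done = False, n_items = 2
After iteration 6: x = 8, done = True, n_items = 2
After iteration 7: x = 1, done = False, n_items = 2
After iteration 8: x = 6, done = True, n_items = 2
Loop ends.

Final answer: 2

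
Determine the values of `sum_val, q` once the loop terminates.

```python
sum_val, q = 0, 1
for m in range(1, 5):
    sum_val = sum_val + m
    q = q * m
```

Let's trace through this code step by step.

Initialize: sum_val = 0
Initialize: q = 1
Entering loop: for m in range(1, 5):
After iteration 1: m = 1, sum_val = 1, q = 1
After iteration 2: m = 2, sum_val = 3, q = 2
After iteration 3: m = 3, sum_val = 6, q = 6
After iteration 4: m = 4, sum_val = 10, q = 24
Loop ends.

Final answer: 10, 24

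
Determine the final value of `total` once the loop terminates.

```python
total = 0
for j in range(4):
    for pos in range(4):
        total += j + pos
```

Let's trace through this code step by step.

Initialize: total = 0
Entering loop: for j in range(4):
After iteration 1: j = 0, total = 6
After iteration 2: j = 1, total = 16
After iteration 3: j = 2, total = 30
After iteration 4: j = 3, total = 48
Loop ends.

Final answer: 48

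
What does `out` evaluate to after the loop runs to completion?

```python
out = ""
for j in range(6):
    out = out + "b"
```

Let's trace through this code step by step.

Initialize: out = ''
Entering loop: for j in range(6):
After iteration 1: j = 0, out = 'b'
After iteration 2: j = 1, out = 'bb'
After iteration 3: j = 2, out = 'bbb'
After iteration 4: j = 3, out = 'bbbb'
After iteration 5: j = 4, out = 'bbbbb'
After iteration 6: j = 5, out = 'bbbbbb'
Loop ends.

Final answer: 'bbbbbb'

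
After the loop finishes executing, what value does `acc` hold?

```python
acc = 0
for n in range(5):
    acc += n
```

Let's trace through this code step by step.

Initialize: acc = 0
Entering loop: for n in range(5):
After iteration 1: n = 0, acc = 0
After iteration 2: n = 1, acc = 1
After iteration 3: n = 2, acc = 3
After iteration 4: n = 3, acc = 6
After iteration 5: n = 4, acc = 10
Loop ends.

Final answer: 10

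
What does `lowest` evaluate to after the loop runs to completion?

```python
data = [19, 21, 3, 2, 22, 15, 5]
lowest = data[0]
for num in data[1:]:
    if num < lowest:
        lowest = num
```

Let's trace through this code step by step.

Initialize: data = [19, 21, 3, 2, 22, 15, 5]
Initialize: lowest = 19
Entering loop: for num in data[1:]:
After iteration 1: num = 21, lowest = 19
After iteration 2: num = 3, lowest = 3
After iteration 3: num = 2, lowest = 2
After iteration 4: num = 22, lowest = 2
After iteration 5: num = 15, lowest = 2
After iteration 6: num = 5, lowest = 2
Loop ends.

Final answer: 2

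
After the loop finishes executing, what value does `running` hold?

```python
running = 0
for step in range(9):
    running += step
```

Let's trace through this code step by step.

Initialize: running = 0
Entering loop: for step in range(9):
After iteration 1: step = 0, running = 0
After iteration 2: step = 1, running = 1
After iteration 3: step = 2, running = 3
After iteration 4: step = 3, running = 6
After iteration 5: step = 4, running = 10
After iteration 6: step = 5, running = 15
After iteration 7: step = 6, running = 21
After iteration 8: step = 7, running = 28
After iteration 9: step = 8, running = 36
Loop ends.

Final answer: 36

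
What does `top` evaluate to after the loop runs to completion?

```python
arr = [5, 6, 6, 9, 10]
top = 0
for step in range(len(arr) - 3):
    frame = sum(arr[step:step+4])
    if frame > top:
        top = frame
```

Let's trace through this code step by step.

Initialize: arr = [5, 6, 6, 9, 10]
Initialize: top = 0
Entering loop: for step in range(len(arr) - 3):
After iteration 1: step = 0, top = 26, frame = 26
After iteration 2: step = 1, top = 31, frame = 31
Loop ends.

Final answer: 31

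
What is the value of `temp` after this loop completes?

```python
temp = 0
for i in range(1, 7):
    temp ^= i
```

Let's trace through this code step by step.

Initialize: temp = 0
Entering loop: for i in range(1, 7):
After iteration 1: i = 1, temp = 1
After iteration 2: i = 2, temp = 3
After iteration 3: i = 3, temp = 0
After iteration 4: i = 4, temp = 4
After iteration 5: i = 5, temp = 1
After iteration 6: i = 6, temp = 7
Loop ends.

Final answer: 7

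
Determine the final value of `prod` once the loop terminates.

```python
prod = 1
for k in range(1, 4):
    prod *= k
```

Let's trace through this code step by step.

Initialize: prod = 1
Entering loop: for k in range(1, 4):
After iteration 1: k = 1, prod = 1
After iteration 2: k = 2, prod = 2
After iteration 3: k = 3, prod = 6
Loop ends.

Final answer: 6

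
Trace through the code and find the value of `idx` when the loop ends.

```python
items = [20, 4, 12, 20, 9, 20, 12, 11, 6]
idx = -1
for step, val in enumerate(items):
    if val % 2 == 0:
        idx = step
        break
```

Let's trace through this code step by step.

Initialize: items = [20, 4, 12, 20, 9, 20, 12, 11, 6]
Initialize: idx = -1
Entering loop: for step, val in enumerate(items):
After iteration 1: step = 0, val = 20, idx = 0
Loop ends.

Final answer: 0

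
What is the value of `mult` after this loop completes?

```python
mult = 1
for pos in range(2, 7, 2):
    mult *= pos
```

Let's trace through this code step by step.

Initialize: mult = 1
Entering loop: for pos in range(2, 7, 2):
After iteration 1: pos = 2, mult = 2
After iteration 2: pos = 4, mult = 8
After iteration 3: pos = 6, mult = 48
Loop ends.

Final answer: 48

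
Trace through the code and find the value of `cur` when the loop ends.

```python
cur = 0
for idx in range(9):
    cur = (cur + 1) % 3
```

Let's trace through this code step by step.

Initialize: cur = 0
Entering loop: for idx in range(9):
After iteration 1: idx = 0, cur = 1
After iteration 2: idx = 1, cur = 2
After iteration 3: idx = 2, cur = 0
After iteration 4: idx = 3, cur = 1
After iteration 5: idx = 4, cur = 2
After iteration 6: idx = 5, cur = 0
After iteration 7: idx = 6, cur = 1
After iteration 8: idx = 7, cur = 2
After iteration 9: idx = 8, cur = 0
Loop ends.

Final answer: 0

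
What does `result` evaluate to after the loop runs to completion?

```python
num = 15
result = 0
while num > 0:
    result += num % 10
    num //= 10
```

Let's trace through this code step by step.

Initialize: num = 15
Initialize: result = 0
Entering loop: while num > 0:
After iteration 1: num = 1, result = 5
After iteration 2: num = 0, result = 6
Loop ends.

Final answer: 6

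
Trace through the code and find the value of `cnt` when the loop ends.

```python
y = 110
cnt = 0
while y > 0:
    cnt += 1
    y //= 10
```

Let's trace through this code step by step.

Initialize: y = 110
Initialize: cnt = 0
Entering loop: while y > 0:
After iteration 1: y = 11, cnt = 1
After iteration 2: y = 1, cnt = 2
After iteration 3: y = 0, cnt = 3
Loop ends.

Final answer: 3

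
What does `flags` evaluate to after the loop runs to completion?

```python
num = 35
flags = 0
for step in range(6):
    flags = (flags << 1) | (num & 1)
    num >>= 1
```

Let's trace through this code step by step.

Initialize: num = 35
Initialize: flags = 0
Entering loop: for step in range(6):
After iteration 1: step = 0, num = 17, flags = 1
After iteration 2: step = 1, num = 8, flags = 3
After iteration 3: step = 2, num = 4, flags = 6
After iteration 4: step = 3, num = 2, flags = 12
After iteration 5: step = 4, num = 1, flags = 24
After iteration 6: step = 5, num = 0, flags = 49
Loop ends.

Final answer: 49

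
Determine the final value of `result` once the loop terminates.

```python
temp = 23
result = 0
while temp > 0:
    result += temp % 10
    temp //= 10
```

Let's trace through this code step by step.

Initialize: temp = 23
Initialize: result = 0
Entering loop: while temp > 0:
After iteration 1: temp = 2, result = 3
After iteration 2: temp = 0, result = 5
Loop ends.

Final answer: 5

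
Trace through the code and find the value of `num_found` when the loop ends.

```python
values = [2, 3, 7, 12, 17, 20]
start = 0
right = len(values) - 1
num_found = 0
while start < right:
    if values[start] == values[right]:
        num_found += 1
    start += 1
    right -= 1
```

Let's trace through this code step by step.

Initialize: values = [2, 3, 7, 12, 17, 20]
Initialize: start = 0
Initialize: right = 5
Initialize: num_found = 0
Entering loop: while start < right:
After iteration 1: start = 1, right = 4, num_found = 0
After iteration 2: start = 2, right = 3, num_found = 0
After iteration 3: start = 3, right = 2, num_found = 0
Loop ends.

Final answer: 0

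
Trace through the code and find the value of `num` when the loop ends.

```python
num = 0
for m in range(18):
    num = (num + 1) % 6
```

Let's trace through this code step by step.

Initialize: num = 0
Entering loop: for m in range(18):
After iteration 1: m = 0, num = 1
After iteration 2: m = 1, num = 2
After iteration 3: m = 2, num = 3
After iteration 4: m = 3, num = 4
After iteration 5: m = 4, num = 5
After iteration 6: m = 5, num = 0
After iteration 7: m = 6, num = 1
After iteration 8: m = 7, num = 2
After iteration 9: m = 8, num = 3
After iteration 10: m = 9, num = 4
After iteration 11: m = 10, num = 5
After iteration 12: m = 11, num = 0
After iteration 13: m = 12, num = 1
After iteration 14: m = 13, num = 2
After iteration 15: m = 14, num = 3
After iteration 16: m = 15, num = 4
After iteration 17: m = 16, num = 5
After iteration 18: m = 17, num = 0
Loop ends.

Final answer: 0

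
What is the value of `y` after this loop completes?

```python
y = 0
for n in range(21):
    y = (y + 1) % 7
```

Let's trace through this code step by step.

Initialize: y = 0
Entering loop: for n in range(21):
After iteration 1: n = 0, y = 1
After iteration 2: n = 1, y = 2
After iteration 3: n = 2, y = 3
After iteration 4: n = 3, y = 4
After iteration 5: n = 4, y = 5
After iteration 6: n = 5, y = 6
After iteration 7: n = 6, y = 0
After iteration 8: n = 7, y = 1
After iteration 9: n = 8, y = 2
After iteration 10: n = 9, y = 3
After iteration 11: n = 10, y = 4
After iteration 12: n = 11, y = 5
After iteration 13: n = 12, y = 6
After iteration 14: n = 13, y = 0
After iteration 15: n = 14, y = 1
After iteration 16: n = 15, y = 2
After iteration 17: n = 16, y = 3
After iteration 18: n = 17, y = 4
After iteration 19: n = 18, y = 5
After iteration 20: n = 19, y = 6
After iteration 21: n = 20, y = 0
Loop ends.

Final answer: 0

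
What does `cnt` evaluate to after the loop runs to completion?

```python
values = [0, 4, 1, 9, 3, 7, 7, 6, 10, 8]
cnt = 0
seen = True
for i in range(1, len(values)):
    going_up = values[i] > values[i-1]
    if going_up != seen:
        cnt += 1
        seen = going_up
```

Let's trace through this code step by step.

Initialize: values = [0, 4, 1, 9, 3, 7, 7, 6, 10, 8]
Initialize: cnt = 0
Initialize: seen = True
Entering loop: for i in range(1, len(values)):
After iteration 1: i = 1, cnt = 0, seen = True, going_up = True
After iteration 2: i = 2, cnt = 1, seen = False, going_up = False
After iteration 3: i = 3, cnt = 2, seen = True, going_up = True
After iteration 4: i = 4, cnt = 3, seen = False, going_up = False
After iteration 5: i = 5, cnt = 4, seen = True, going_up = True
After iteration 6: i = 6, cnt = 5, seen = False, going_up = False
After iteration 7: i = 7, cnt = 5, seen = False, going_up = False
After iteration 8: i = 8, cnt = 6, seen = True, going_up = True
After iteration 9: i = 9, cnt = 7, seen = False, going_up = False
Loop ends.

Final answer: 7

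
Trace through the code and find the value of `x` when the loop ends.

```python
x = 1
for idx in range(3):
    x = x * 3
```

Let's trace through this code step by step.

Initialize: x = 1
Entering loop: for idx in range(3):
After iteration 1: idx = 0, x = 3
After iteration 2: idx = 1, x = 9
After iteration 3: idx = 2, x = 27
Loop ends.

Final answer: 27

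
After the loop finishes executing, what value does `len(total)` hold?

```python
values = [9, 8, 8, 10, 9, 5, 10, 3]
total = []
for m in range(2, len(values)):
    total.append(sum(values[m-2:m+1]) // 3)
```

Let's trace through this code step by step.

Initialize: values = [9, 8, 8, 10, 9, 5, 10, 3]
Initialize: total = []
Entering loop: for m in range(2, len(values)):
After iteration 1: m = 2, total = [8]
After iteration 2: m = 3, total = [8, 8]
After iteration 3: m = 4, total = [8, 8, 9]
After iteration 4: m = 5, total = [8, 8, 9, 8]
After iteration 5: m = 6, total = [8, 8, 9, 8, 8]
After iteration 6: m = 7, total = [8, 8, 9, 8, 8, 6]
Loop ends.
len(total) = 6

Final answer: 6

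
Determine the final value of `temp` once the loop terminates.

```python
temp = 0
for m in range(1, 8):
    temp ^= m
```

Let's trace through this code step by step.

Initialize: temp = 0
Entering loop: for m in range(1, 8):
After iteration 1: m = 1, temp = 1
After iteration 2: m = 2, temp = 3
After iteration 3: m = 3, temp = 0
After iteration 4: m = 4, temp = 4
After iteration 5: m = 5, temp = 1
After iteration 6: m = 6, temp = 7
After iteration 7: m = 7, temp = 0
Loop ends.

Final answer: 0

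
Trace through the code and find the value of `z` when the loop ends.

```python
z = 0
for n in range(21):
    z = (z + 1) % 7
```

Let's trace through this code step by step.

Initialize: z = 0
Entering loop: for n in range(21):
After iteration 1: n = 0, z = 1
After iteration 2: n = 1, z = 2
After iteration 3: n = 2, z = 3
After iteration 4: n = 3, z = 4
After iteration 5: n = 4, z = 5
After iteration 6: n = 5, z = 6
After iteration 7: n = 6, z = 0
After iteration 8: n = 7, z = 1
After iteration 9: n = 8, z = 2
After iteration 10: n = 9, z = 3
After iteration 11: n = 10, z = 4
After iteration 12: n = 11, z = 5
After iteration 13: n = 12, z = 6
After iteration 14: n = 13, z = 0
After iteration 15: n = 14, z = 1
After iteration 16: n = 15, z = 2
After iteration 17: n = 16, z = 3
After iteration 18: n = 17, z = 4
After iteration 19: n = 18, z = 5
After iteration 20: n = 19, z = 6
After iteration 21: n = 20, z = 0
Loop ends.

Final answer: 0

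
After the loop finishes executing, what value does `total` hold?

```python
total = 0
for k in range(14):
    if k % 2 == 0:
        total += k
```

Let's trace through this code step by step.

Initialize: total = 0
Entering loop: for k in range(14):
After iteration 1: k = 0, total = 0
After iteration 2: k = 1, total = 0
After iteration 3: k = 2, total = 2
After iteration 4: k = 3, total = 2
After iteration 5: k = 4, total = 6
After iteration 6: k = 5, total = 6
After iteration 7: k = 6, total = 12
After iteration 8: k = 7, total = 12
After iteration 9: k = 8, total = 20
After iteration 10: k = 9, total = 20
After iteration 11: k = 10, total = 30
After iteration 12: k = 11, total = 30
After iteration 13: k = 12, total = 42
After iteration 14: k = 13, total = 42
Loop ends.

Final answer: 42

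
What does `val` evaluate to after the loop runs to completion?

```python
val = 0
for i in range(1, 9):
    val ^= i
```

Let's trace through this code step by step.

Initialize: val = 0
Entering loop: for i in range(1, 9):
After iteration 1: i = 1, val = 1
After iteration 2: i = 2, val = 3
After iteration 3: i = 3, val = 0
After iteration 4: i = 4, val = 4
After iteration 5: i = 5, val = 1
After iteration 6: i = 6, val = 7
After iteration 7: i = 7, val = 0
After iteration 8: i = 8, val = 8
Loop ends.

Final answer: 8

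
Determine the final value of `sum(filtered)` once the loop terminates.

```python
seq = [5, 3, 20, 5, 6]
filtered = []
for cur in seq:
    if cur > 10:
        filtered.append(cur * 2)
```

Let's trace through this code step by step.

Initialize: seq = [5, 3, 20, 5, 6]
Initialize: filtered = []
Entering loop: for cur in seq:
After iteration 1: cur = 5, filtered = []
After iteration 2: cur = 3, filtered = []
After iteration 3: cur = 20, filtered = [40]
After iteration 4: cur = 5, filtered = [40]
After iteration 5: cur = 6, filtered = [40]
Loop ends.
sum(filtered) = 40

Final answer: 40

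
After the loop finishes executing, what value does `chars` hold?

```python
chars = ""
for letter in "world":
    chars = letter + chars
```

Let's trace through this code step by step.

Initialize: chars = ''
Entering loop: for letter in "world":
After iteration 1: letter = 'w', chars = 'w'
After iteration 2: letter = 'o', chars = 'ow'
After iteration 3: letter = 'r', chars = 'row'
After iteration 4: letter = 'l', chars = 'lrow'
After iteration 5: letter = 'd', chars = 'dlrow'
Loop ends.

Final answer: 'dlrow'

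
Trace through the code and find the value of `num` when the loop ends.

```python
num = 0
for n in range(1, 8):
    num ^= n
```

Let's trace through this code step by step.

Initialize: num = 0
Entering loop: for n in range(1, 8):
After iteration 1: n = 1, num = 1
After iteration 2: n = 2, num = 3
After iteration 3: n = 3, num = 0
After iteration 4: n = 4, num = 4
After iteration 5: n = 5, num = 1
After iteration 6: n = 6, num = 7
After iteration 7: n = 7, num = 0
Loop ends.

Final answer: 0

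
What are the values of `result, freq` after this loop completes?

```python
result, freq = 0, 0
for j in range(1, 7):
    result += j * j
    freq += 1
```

Let's trace through this code step by step.

Initialize: result = 0
Initialize: freq = 0
Entering loop: for j in range(1, 7):
After iteration 1: j = 1, result = 1, freq = 1
After iteration 2: j = 2, result = 5, freq = 2
After iteration 3: j = 3, result = 14, freq = 3
After iteration 4: j = 4, result = 30, freq = 4
After iteration 5: j = 5, result = 55, freq = 5
After iteration 6: j = 6, result = 91, freq = 6
Loop ends.

Final answer: 91, 6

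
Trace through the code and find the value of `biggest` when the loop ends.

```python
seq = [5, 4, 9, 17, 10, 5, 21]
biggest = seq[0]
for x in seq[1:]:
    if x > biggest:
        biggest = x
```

Let's trace through this code step by step.

Initialize: seq = [5, 4, 9, 17, 10, 5, 21]
Initialize: biggest = 5
Entering loop: for x in seq[1:]:
After iteration 1: x = 4, biggest = 5
After iteration 2: x = 9, biggest = 9
After iteration 3: x = 17, biggest = 17
After iteration 4: x = 10, biggest = 17
After iteration 5: x = 5, biggest = 17
After iteration 6: x = 21, biggest = 21
Loop ends.

Final answer: 21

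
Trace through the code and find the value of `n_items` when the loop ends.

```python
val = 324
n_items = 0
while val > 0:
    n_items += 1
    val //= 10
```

Let's trace through this code step by step.

Initialize: val = 324
Initialize: n_items = 0
Entering loop: while val > 0:
After iteration 1: val = 32, n_items = 1
After iteration 2: val = 3, n_items = 2
After iteration 3: val = 0, n_items = 3
Loop ends.

Final answer: 3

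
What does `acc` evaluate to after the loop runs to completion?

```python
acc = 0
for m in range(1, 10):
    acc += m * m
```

Let's trace through this code step by step.

Initialize: acc = 0
Entering loop: for m in range(1, 10):
After iteration 1: m = 1, acc = 1
After iteration 2: m = 2, acc = 5
After iteration 3: m = 3, acc = 14
After iteration 4: m = 4, acc = 30
After iteration 5: m = 5, acc = 55
After iteration 6: m = 6, acc = 91
After iteration 7: m = 7, acc = 140
After iteration 8: m = 8, acc = 204
After iteration 9: m = 9, acc = 285
Loop ends.

Final answer: 285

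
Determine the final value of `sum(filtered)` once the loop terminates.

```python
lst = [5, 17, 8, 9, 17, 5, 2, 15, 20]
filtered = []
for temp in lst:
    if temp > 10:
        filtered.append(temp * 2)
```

Let's trace through this code step by step.

Initialize: lst = [5, 17, 8, 9, 17, 5, 2, 15, 20]
Initialize: filtered = []
Entering loop: for temp in lst:
After iteration 1: temp = 5, filtered = []
After iteration 2: temp = 17, filtered = [34]
After iteration 3: temp = 8, filtered = [34]
After iteration 4: temp = 9, filtered = [34]
After iteration 5: temp = 17, filtered = [34, 34]
After iteration 6: temp = 5, filtered = [34, 34]
After iteration 7: temp = 2, filtered = [34, 34]
After iteration 8: temp = 15, filtered = [34, 34, 30]
After iteration 9: temp = 20, filtered = [34, 34, 30, 40]
Loop ends.
sum(filtered) = 138

Final answer: 138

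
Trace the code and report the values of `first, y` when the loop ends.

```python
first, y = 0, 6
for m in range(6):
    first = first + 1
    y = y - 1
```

Let's trace through this code step by step.

Initialize: first = 0
Initialize: y = 6
Entering loop: for m in range(6):
After iteration 1: m = 0, first = 1, y = 5
After iteration 2: m = 1, first = 2, y = 4
After iteration 3: m = 2, first = 3, y = 3
After iteration 4: m = 3, first = 4, y = 2
After iteration 5: m = 4, first = 5, y = 1
After iteration 6: m = 5, first = 6, y = 0
Loop ends.

Final answer: 6, 0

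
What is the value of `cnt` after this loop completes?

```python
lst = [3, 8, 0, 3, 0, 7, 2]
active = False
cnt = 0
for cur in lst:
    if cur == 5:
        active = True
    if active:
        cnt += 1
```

Let's trace through this code step by step.

Initialize: lst = [3, 8, 0, 3, 0, 7, 2]
Initialize: active = False
Initialize: cnt = 0
Entering loop: for cur in lst:
After iteration 1: cur = 3, cnt = 0
After iteration 2: cur = 8, cnt = 0
After iteration 3: cur = 0, cnt = 0
After iteration 4: cur = 3, cnt = 0
After iteration 5: cur = 0, cnt = 0
After iteration 6: cur = 7, cnt = 0
After iteration 7: cur = 2, cnt = 0
Loop ends.

Final answer: 0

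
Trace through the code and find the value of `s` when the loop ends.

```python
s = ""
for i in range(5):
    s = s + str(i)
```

Let's trace through this code step by step.

Initialize: s = ''
Entering loop: for i in range(5):
After iteration 1: i = 0, s = '0'
After iteration 2: i = 1, s = '01'
After iteration 3: i = 2, s = '012'
After iteration 4: i = 3, s = '0123'
After iteration 5: i = 4, s = '01234'
Loop ends.

Final answer: '01234'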